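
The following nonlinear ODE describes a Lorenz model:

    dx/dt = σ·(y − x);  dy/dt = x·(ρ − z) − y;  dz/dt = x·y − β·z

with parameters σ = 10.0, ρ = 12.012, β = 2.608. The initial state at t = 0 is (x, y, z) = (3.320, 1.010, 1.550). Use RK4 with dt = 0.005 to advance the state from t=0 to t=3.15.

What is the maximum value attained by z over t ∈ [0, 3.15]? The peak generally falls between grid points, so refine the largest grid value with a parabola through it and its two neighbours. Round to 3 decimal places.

t=0.000: state=(3.320, 1.010, 1.550)
step 1 (dt=0.005): k1=(-23.100, 33.724, -0.689), k2=(-21.679, 33.041, -0.468), k3=(-21.732, 33.078, -0.471), k4=(-20.359, 32.429, -0.262); state += dt/6·(k1+2k2+2k3+k4)
t=0.005: state=(3.211, 1.175, 1.548)
t=0.010: state=(3.116, 1.335, 1.547)
t=0.015: state=(3.033, 1.488, 1.549)
continuing one RK4 step at a time; state shown every 40 steps (Δt=0.2):
t=0.200: state=(4.461, 6.661, 3.076)
t=0.400: state=(9.408, 10.604, 13.154)
t=0.600: state=(5.575, 2.317, 15.899)
t=0.800: state=(1.771, 1.120, 10.089)
t=1.000: state=(1.669, 2.049, 6.362)
t=1.200: state=(3.235, 4.494, 5.010)
t=1.400: state=(6.729, 8.668, 8.463)
t=1.600: state=(7.792, 6.365, 15.225)
t=1.800: state=(3.980, 2.540, 12.589)
t=2.000: state=(2.801, 2.901, 8.699)
t=2.200: state=(3.950, 4.960, 7.181)
t=2.400: state=(6.456, 7.660, 9.724)
t=2.600: state=(6.955, 6.062, 13.789)
t=2.800: state=(4.538, 3.549, 12.165)
t=3.000: state=(3.726, 3.857, 9.382)
t=3.150: state=(4.383, 5.088, 8.571)
largest grid value and its neighbours: z(0.510)=17.33874, z(0.515)=17.35038, z(0.520)=17.34763
parabola through these three points peaks at t≈0.517 with z≈17.35107

max z = 17.351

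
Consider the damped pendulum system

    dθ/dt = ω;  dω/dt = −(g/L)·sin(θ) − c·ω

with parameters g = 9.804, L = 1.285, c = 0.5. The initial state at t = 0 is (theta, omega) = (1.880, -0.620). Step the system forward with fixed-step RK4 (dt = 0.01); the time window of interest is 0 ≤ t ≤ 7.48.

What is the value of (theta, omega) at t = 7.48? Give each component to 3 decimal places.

(theta, omega) = (0.208, -0.495)

t=0.000: state=(1.880, -0.620)
step 1 (dt=0.01): k1=(-0.620, -6.958), k2=(-0.655, -6.948), k3=(-0.655, -6.948), k4=(-0.689, -6.938); state += dt/6·(k1+2k2+2k3+k4)
t=0.010: state=(1.873, -0.689)
t=0.020: state=(1.866, -0.759)
t=0.030: state=(1.858, -0.828)
continuing one RK4 step at a time; state shown every 25 steps (Δt=0.25):
t=0.250: state=(1.512, -2.308)
t=0.500: state=(0.753, -3.636)
t=0.750: state=(-0.196, -3.668)
t=1.000: state=(-0.954, -2.229)
t=1.250: state=(-1.274, -0.333)
t=1.500: state=(-1.135, 1.400)
t=1.750: state=(-0.616, 2.619)
t=2.000: state=(0.084, 2.766)
t=2.250: state=(0.667, 1.747)
t=2.500: state=(0.916, 0.227)
t=2.750: state=(0.790, -1.182)
t=3.000: state=(0.371, -2.040)
t=3.250: state=(-0.152, -1.982)
t=3.500: state=(-0.550, -1.099)
t=3.750: state=(-0.676, 0.099)
t=4.000: state=(-0.515, 1.121)
t=4.250: state=(-0.162, 1.592)
t=4.500: state=(0.219, 1.337)
t=4.750: state=(0.462, 0.550)
t=5.000: state=(0.484, -0.361)
t=5.250: state=(0.302, -1.024)
t=5.500: state=(0.014, -1.186)
t=5.750: state=(-0.246, -0.821)
t=6.000: state=(-0.371, -0.154)
t=6.250: state=(-0.325, 0.497)
t=6.500: state=(-0.146, 0.867)
t=6.750: state=(0.074, 0.824)
t=7.000: state=(0.236, 0.433)
t=7.250: state=(0.279, -0.094)
t=7.480: state=(0.208, -0.495)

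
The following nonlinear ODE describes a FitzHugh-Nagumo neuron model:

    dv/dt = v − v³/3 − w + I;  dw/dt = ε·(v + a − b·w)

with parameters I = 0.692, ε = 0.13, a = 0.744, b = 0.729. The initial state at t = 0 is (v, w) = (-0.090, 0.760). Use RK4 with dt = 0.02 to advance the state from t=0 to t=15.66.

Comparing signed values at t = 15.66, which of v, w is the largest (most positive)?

largest component: v

t=0.000: state=(-0.090, 0.760)
step 1 (dt=0.02): k1=(-0.158, 0.013), k2=(-0.159, 0.013), k3=(-0.159, 0.013), k4=(-0.161, 0.013); state += dt/6·(k1+2k2+2k3+k4)
t=0.020: state=(-0.093, 0.760)
t=0.040: state=(-0.096, 0.761)
t=0.060: state=(-0.100, 0.761)
continuing one RK4 step at a time; state shown every 50 steps (Δt=1):
t=1.000: state=(-0.360, 0.758)
t=2.000: state=(-0.928, 0.704)
t=3.000: state=(-1.463, 0.580)
t=4.000: state=(-1.583, 0.428)
t=5.000: state=(-1.535, 0.287)
t=6.000: state=(-1.450, 0.168)
t=7.000: state=(-1.357, 0.071)
t=8.000: state=(-1.258, -0.005)
t=9.000: state=(-1.151, -0.062)
t=10.000: state=(-1.034, -0.099)
t=11.000: state=(-0.896, -0.118)
t=12.000: state=(-0.716, -0.115)
t=13.000: state=(-0.439, -0.085)
t=14.000: state=(0.114, -0.010)
t=15.000: state=(1.219, 0.163)
t=15.660: state=(1.724, 0.341)
compare at T: v=1.724, w=0.341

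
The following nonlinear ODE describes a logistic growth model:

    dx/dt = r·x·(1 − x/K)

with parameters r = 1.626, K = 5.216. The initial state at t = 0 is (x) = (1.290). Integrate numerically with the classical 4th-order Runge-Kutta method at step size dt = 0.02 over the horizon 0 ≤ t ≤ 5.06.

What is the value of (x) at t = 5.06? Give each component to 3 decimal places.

(x) = (5.212)

t=0.000: state=(1.290)
step 1 (dt=0.02): k1=(1.579), k2=(1.592), k3=(1.592), k4=(1.605); state += dt/6·(k1+2k2+2k3+k4)
t=0.020: state=(1.322)
t=0.040: state=(1.354)
t=0.060: state=(1.387)
continuing one RK4 step at a time; state shown every 10 steps (Δt=0.2):
t=0.200: state=(1.631)
t=0.400: state=(2.015)
t=0.600: state=(2.429)
t=0.800: state=(2.852)
t=1.000: state=(3.263)
t=1.200: state=(3.641)
t=1.400: state=(3.974)
t=1.600: state=(4.256)
t=1.800: state=(4.485)
t=2.000: state=(4.666)
t=2.200: state=(4.807)
t=2.400: state=(4.914)
t=2.600: state=(4.994)
t=2.800: state=(5.054)
t=3.000: state=(5.098)
t=3.200: state=(5.130)
t=3.400: state=(5.154)
t=3.600: state=(5.171)
t=3.800: state=(5.183)
t=4.000: state=(5.192)
t=4.200: state=(5.199)
t=4.400: state=(5.204)
t=4.600: state=(5.207)
t=4.800: state=(5.210)
t=5.000: state=(5.211)
t=5.060: state=(5.212)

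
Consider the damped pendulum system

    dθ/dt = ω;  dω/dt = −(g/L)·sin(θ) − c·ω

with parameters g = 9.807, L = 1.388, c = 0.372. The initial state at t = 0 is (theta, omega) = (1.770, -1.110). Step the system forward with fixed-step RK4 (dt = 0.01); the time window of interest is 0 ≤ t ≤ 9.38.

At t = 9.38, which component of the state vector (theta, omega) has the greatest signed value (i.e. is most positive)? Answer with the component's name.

t=0.000: state=(1.770, -1.110)
step 1 (dt=0.01): k1=(-1.110, -6.513), k2=(-1.143, -6.508), k3=(-1.143, -6.509), k4=(-1.175, -6.504); state += dt/6·(k1+2k2+2k3+k4)
t=0.010: state=(1.759, -1.175)
t=0.020: state=(1.746, -1.240)
t=0.030: state=(1.734, -1.305)
continuing one RK4 step at a time; state shown every 50 steps (Δt=0.5):
t=0.500: state=(0.471, -3.725)
t=1.000: state=(-1.122, -1.872)
t=1.500: state=(-1.181, 1.542)
t=2.000: state=(0.102, 2.922)
t=2.500: state=(1.035, 0.446)
t=3.000: state=(0.550, -2.113)
t=3.500: state=(-0.545, -1.642)
t=4.000: state=(-0.748, 0.842)
t=4.500: state=(0.048, 1.867)
t=5.000: state=(0.644, 0.240)
t=5.500: state=(0.287, -1.423)
t=6.000: state=(-0.393, -0.909)
t=6.500: state=(-0.427, 0.736)
t=7.000: state=(0.121, 1.120)
t=7.500: state=(0.411, -0.089)
t=8.000: state=(0.092, -0.973)
t=8.500: state=(-0.299, -0.375)
t=9.000: state=(-0.213, 0.634)
t=9.380: state=(0.070, 0.728)
compare at T: theta=0.070, omega=0.728

largest component: omega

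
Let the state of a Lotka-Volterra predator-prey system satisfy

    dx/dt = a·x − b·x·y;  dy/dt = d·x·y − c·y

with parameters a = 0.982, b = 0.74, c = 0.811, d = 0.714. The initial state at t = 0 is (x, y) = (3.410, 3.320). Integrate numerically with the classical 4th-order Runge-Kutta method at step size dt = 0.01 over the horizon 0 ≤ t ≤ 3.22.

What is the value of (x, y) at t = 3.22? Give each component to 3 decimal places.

(x, y) = (0.103, 0.823)

t=0.000: state=(3.410, 3.320)
step 1 (dt=0.01): k1=(-5.029, 5.391), k2=(-5.059, 5.374), k3=(-5.059, 5.374), k4=(-5.088, 5.356); state += dt/6·(k1+2k2+2k3+k4)
t=0.010: state=(3.359, 3.374)
t=0.020: state=(3.308, 3.427)
t=0.030: state=(3.257, 3.480)
continuing one RK4 step at a time; state shown every 20 steps (Δt=0.2):
t=0.200: state=(2.358, 4.262)
t=0.400: state=(1.464, 4.745)
t=0.600: state=(0.878, 4.752)
t=0.800: state=(0.539, 4.460)
t=1.000: state=(0.350, 4.036)
t=1.200: state=(0.242, 3.577)
t=1.400: state=(0.179, 3.133)
t=1.600: state=(0.142, 2.725)
t=1.800: state=(0.118, 2.360)
t=2.000: state=(0.104, 2.039)
t=2.200: state=(0.096, 1.758)
t=2.400: state=(0.091, 1.515)
t=2.600: state=(0.090, 1.305)
t=2.800: state=(0.092, 1.124)
t=3.000: state=(0.096, 0.969)
t=3.200: state=(0.102, 0.835)
t=3.220: state=(0.103, 0.823)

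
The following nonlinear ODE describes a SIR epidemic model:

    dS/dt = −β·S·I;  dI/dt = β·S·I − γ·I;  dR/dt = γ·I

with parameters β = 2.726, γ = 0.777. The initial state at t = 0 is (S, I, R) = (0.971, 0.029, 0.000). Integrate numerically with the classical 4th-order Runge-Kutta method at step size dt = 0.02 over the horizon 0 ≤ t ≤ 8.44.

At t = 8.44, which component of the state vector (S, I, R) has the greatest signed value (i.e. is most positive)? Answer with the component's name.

largest component: R

t=0.000: state=(0.971, 0.029, 0.000)
step 1 (dt=0.02): k1=(-0.077, 0.054, 0.023), k2=(-0.078, 0.055, 0.023), k3=(-0.078, 0.055, 0.023), k4=(-0.080, 0.056, 0.023); state += dt/6·(k1+2k2+2k3+k4)
t=0.020: state=(0.969, 0.030, 0.000)
t=0.040: state=(0.968, 0.031, 0.001)
t=0.060: state=(0.966, 0.032, 0.001)
continuing one RK4 step at a time; state shown every 25 steps (Δt=0.5):
t=0.500: state=(0.910, 0.071, 0.018)
t=1.000: state=(0.784, 0.155, 0.061)
t=1.500: state=(0.588, 0.269, 0.143)
t=2.000: state=(0.382, 0.352, 0.266)
t=2.500: state=(0.233, 0.360, 0.406)
t=3.000: state=(0.147, 0.315, 0.539)
t=3.500: state=(0.100, 0.252, 0.649)
t=4.000: state=(0.074, 0.192, 0.735)
t=4.500: state=(0.059, 0.142, 0.799)
t=5.000: state=(0.050, 0.104, 0.846)
t=5.500: state=(0.044, 0.075, 0.881)
t=6.000: state=(0.040, 0.054, 0.906)
t=6.500: state=(0.038, 0.039, 0.923)
t=7.000: state=(0.036, 0.027, 0.936)
t=7.500: state=(0.035, 0.020, 0.945)
t=8.000: state=(0.034, 0.014, 0.952)
t=8.440: state=(0.034, 0.010, 0.956)
compare at T: S=0.034, I=0.010, R=0.956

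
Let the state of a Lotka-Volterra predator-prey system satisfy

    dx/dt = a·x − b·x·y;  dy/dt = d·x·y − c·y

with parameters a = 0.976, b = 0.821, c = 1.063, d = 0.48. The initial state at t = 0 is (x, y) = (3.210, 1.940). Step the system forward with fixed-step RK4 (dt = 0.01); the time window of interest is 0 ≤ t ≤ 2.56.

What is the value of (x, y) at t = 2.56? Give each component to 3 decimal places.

t=0.000: state=(3.210, 1.940)
step 1 (dt=0.01): k1=(-1.980, 0.927), k2=(-1.986, 0.920), k3=(-1.986, 0.920), k4=(-1.992, 0.913); state += dt/6·(k1+2k2+2k3+k4)
t=0.010: state=(3.190, 1.949)
t=0.020: state=(3.170, 1.958)
t=0.030: state=(3.150, 1.967)
continuing one RK4 step at a time; state shown every 10 steps (Δt=0.1):
t=0.100: state=(3.007, 2.025)
t=0.200: state=(2.799, 2.093)
t=0.300: state=(2.594, 2.142)
t=0.400: state=(2.395, 2.171)
t=0.500: state=(2.208, 2.180)
t=0.600: state=(2.036, 2.170)
t=0.700: state=(1.881, 2.144)
t=0.800: state=(1.742, 2.102)
t=0.900: state=(1.619, 2.049)
t=1.000: state=(1.513, 1.986)
t=1.100: state=(1.421, 1.916)
t=1.200: state=(1.343, 1.841)
t=1.300: state=(1.277, 1.762)
t=1.400: state=(1.222, 1.683)
t=1.500: state=(1.177, 1.602)
t=1.600: state=(1.142, 1.523)
t=1.700: state=(1.114, 1.446)
t=1.800: state=(1.094, 1.371)
t=1.900: state=(1.081, 1.299)
t=2.000: state=(1.075, 1.230)
t=2.100: state=(1.074, 1.164)
t=2.200: state=(1.079, 1.102)
t=2.300: state=(1.089, 1.044)
t=2.400: state=(1.105, 0.989)
t=2.500: state=(1.126, 0.939)
t=2.560: state=(1.140, 0.910)

(x, y) = (1.140, 0.910)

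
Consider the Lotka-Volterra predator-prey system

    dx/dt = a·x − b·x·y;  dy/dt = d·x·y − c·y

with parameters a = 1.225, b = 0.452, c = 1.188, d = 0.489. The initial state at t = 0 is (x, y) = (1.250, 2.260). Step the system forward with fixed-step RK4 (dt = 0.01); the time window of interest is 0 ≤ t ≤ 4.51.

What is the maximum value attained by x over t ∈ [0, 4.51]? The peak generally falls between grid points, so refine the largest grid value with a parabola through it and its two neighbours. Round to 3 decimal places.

max x = 4.278

t=0.000: state=(1.250, 2.260)
step 1 (dt=0.01): k1=(0.254, -1.303), k2=(0.258, -1.298), k3=(0.258, -1.298), k4=(0.262, -1.293); state += dt/6·(k1+2k2+2k3+k4)
t=0.010: state=(1.253, 2.247)
t=0.020: state=(1.255, 2.234)
t=0.030: state=(1.258, 2.221)
continuing one RK4 step at a time; state shown every 20 steps (Δt=0.2):
t=0.200: state=(1.317, 2.020)
t=0.400: state=(1.414, 1.820)
t=0.600: state=(1.545, 1.658)
t=0.800: state=(1.709, 1.532)
t=1.000: state=(1.909, 1.442)
t=1.200: state=(2.147, 1.386)
t=1.400: state=(2.423, 1.366)
t=1.600: state=(2.735, 1.386)
t=1.800: state=(3.075, 1.451)
t=2.000: state=(3.428, 1.573)
t=2.200: state=(3.769, 1.764)
t=2.400: state=(4.057, 2.040)
t=2.600: state=(4.241, 2.417)
t=2.800: state=(4.265, 2.893)
t=3.000: state=(4.094, 3.439)
t=3.200: state=(3.739, 3.982)
t=3.400: state=(3.263, 4.425)
t=3.600: state=(2.758, 4.683)
t=3.800: state=(2.299, 4.726)
t=4.000: state=(1.926, 4.578)
t=4.200: state=(1.647, 4.296)
t=4.400: state=(1.449, 3.939)
t=4.510: state=(1.371, 3.728)
largest grid value and its neighbours: x(2.720)=4.27784, x(2.730)=4.27796, x(2.740)=4.27761
parabola through these three points peaks at t≈2.728 with x≈4.27797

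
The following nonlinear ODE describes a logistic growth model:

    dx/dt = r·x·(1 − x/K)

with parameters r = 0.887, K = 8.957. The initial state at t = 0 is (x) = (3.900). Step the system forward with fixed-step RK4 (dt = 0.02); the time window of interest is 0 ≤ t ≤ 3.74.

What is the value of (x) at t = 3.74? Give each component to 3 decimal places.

(x) = (8.555)

t=0.000: state=(3.900)
step 1 (dt=0.02): k1=(1.953), k2=(1.955), k3=(1.955), k4=(1.957); state += dt/6·(k1+2k2+2k3+k4)
t=0.020: state=(3.939)
t=0.040: state=(3.978)
t=0.060: state=(4.018)
continuing one RK4 step at a time; state shown every 10 steps (Δt=0.2):
t=0.200: state=(4.294)
t=0.400: state=(4.691)
t=0.600: state=(5.085)
t=0.800: state=(5.469)
t=1.000: state=(5.839)
t=1.200: state=(6.189)
t=1.400: state=(6.516)
t=1.600: state=(6.818)
t=1.800: state=(7.094)
t=2.000: state=(7.342)
t=2.200: state=(7.564)
t=2.400: state=(7.760)
t=2.600: state=(7.932)
t=2.800: state=(8.082)
t=3.000: state=(8.213)
t=3.200: state=(8.325)
t=3.400: state=(8.422)
t=3.600: state=(8.504)
t=3.740: state=(8.555)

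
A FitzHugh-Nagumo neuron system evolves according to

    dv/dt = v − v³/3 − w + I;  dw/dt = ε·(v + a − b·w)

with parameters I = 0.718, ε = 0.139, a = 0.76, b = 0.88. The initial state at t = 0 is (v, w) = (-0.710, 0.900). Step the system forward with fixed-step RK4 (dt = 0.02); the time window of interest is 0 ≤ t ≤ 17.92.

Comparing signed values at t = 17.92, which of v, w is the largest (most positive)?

largest component: v

t=0.000: state=(-0.710, 0.900)
step 1 (dt=0.02): k1=(-0.773, -0.103), k2=(-0.775, -0.104), k3=(-0.775, -0.104), k4=(-0.778, -0.105); state += dt/6·(k1+2k2+2k3+k4)
t=0.020: state=(-0.726, 0.898)
t=0.040: state=(-0.741, 0.896)
t=0.060: state=(-0.757, 0.894)
continuing one RK4 step at a time; state shown every 50 steps (Δt=1):
t=1.000: state=(-1.432, 0.751)
t=2.000: state=(-1.637, 0.558)
t=3.000: state=(-1.588, 0.381)
t=4.000: state=(-1.494, 0.235)
t=5.000: state=(-1.391, 0.119)
t=6.000: state=(-1.284, 0.030)
t=7.000: state=(-1.171, -0.035)
t=8.000: state=(-1.048, -0.076)
t=9.000: state=(-0.906, -0.096)
t=10.000: state=(-0.726, -0.093)
t=11.000: state=(-0.454, -0.061)
t=12.000: state=(0.076, 0.017)
t=13.000: state=(1.153, 0.191)
t=14.000: state=(1.783, 0.474)
t=15.000: state=(1.762, 0.753)
t=16.000: state=(1.651, 0.989)
t=17.000: state=(1.528, 1.182)
t=17.920: state=(1.410, 1.326)
compare at T: v=1.410, w=1.326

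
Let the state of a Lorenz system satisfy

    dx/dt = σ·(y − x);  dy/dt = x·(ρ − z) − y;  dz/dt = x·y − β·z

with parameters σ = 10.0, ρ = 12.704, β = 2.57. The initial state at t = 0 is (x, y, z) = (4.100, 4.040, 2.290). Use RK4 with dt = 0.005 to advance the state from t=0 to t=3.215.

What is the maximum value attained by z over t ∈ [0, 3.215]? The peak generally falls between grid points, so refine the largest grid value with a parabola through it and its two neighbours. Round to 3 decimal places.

t=0.000: state=(4.100, 4.040, 2.290)
step 1 (dt=0.005): k1=(-0.600, 38.657, 10.679), k2=(0.381, 38.436, 11.000), k3=(0.351, 38.458, 11.006), k4=(1.305, 38.258, 11.333); state += dt/6·(k1+2k2+2k3+k4)
t=0.005: state=(4.102, 4.232, 2.345)
t=0.010: state=(4.113, 4.423, 2.403)
t=0.015: state=(4.133, 4.612, 2.465)
continuing one RK4 step at a time; state shown every 40 steps (Δt=0.2):
t=0.200: state=(8.232, 11.021, 9.198)
t=0.400: state=(7.895, 4.511, 18.212)
t=0.600: state=(2.299, 0.916, 12.355)
t=0.800: state=(1.395, 1.545, 7.671)
t=1.000: state=(2.463, 3.425, 5.310)
t=1.200: state=(5.590, 7.741, 6.801)
t=1.400: state=(8.688, 8.462, 15.061)
t=1.600: state=(4.910, 2.745, 14.734)
t=1.800: state=(2.630, 2.398, 10.017)
t=2.000: state=(3.310, 4.155, 7.425)
t=2.200: state=(5.881, 7.459, 8.774)
t=2.400: state=(7.695, 7.325, 14.292)
t=2.600: state=(5.078, 3.620, 13.823)
t=2.800: state=(3.525, 3.426, 10.327)
t=3.000: state=(4.343, 5.187, 8.739)
t=3.200: state=(6.399, 7.340, 10.790)
t=3.215: state=(6.534, 7.401, 11.084)
largest grid value and its neighbours: z(0.375)=18.31835, z(0.380)=18.32681, z(0.385)=18.31968
parabola through these three points peaks at t≈0.380 with z≈18.32682

max z = 18.327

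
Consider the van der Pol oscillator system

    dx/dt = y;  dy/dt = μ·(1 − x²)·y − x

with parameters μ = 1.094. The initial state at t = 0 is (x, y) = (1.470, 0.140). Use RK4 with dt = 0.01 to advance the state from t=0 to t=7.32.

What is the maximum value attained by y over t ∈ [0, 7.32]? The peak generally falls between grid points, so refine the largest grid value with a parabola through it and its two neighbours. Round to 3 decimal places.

max y = 2.772

t=0.000: state=(1.470, 0.140)
step 1 (dt=0.01): k1=(0.140, -1.648), k2=(0.132, -1.638), k3=(0.132, -1.638), k4=(0.124, -1.629); state += dt/6·(k1+2k2+2k3+k4)
t=0.010: state=(1.471, 0.124)
t=0.020: state=(1.472, 0.107)
t=0.030: state=(1.473, 0.091)
continuing one RK4 step at a time; state shown every 25 steps (Δt=0.25):
t=0.250: state=(1.458, -0.213)
t=0.500: state=(1.371, -0.473)
t=0.750: state=(1.226, -0.689)
t=1.000: state=(1.026, -0.913)
t=1.250: state=(0.765, -1.193)
t=1.500: state=(0.420, -1.584)
t=1.750: state=(-0.039, -2.110)
t=2.000: state=(-0.632, -2.585)
t=2.250: state=(-1.274, -2.386)
t=2.500: state=(-1.748, -1.327)
t=2.750: state=(-1.946, -0.336)
t=3.000: state=(-1.957, 0.186)
t=3.250: state=(-1.876, 0.431)
t=3.500: state=(-1.750, 0.569)
t=3.750: state=(-1.594, 0.680)
t=4.000: state=(-1.409, 0.802)
t=4.250: state=(-1.190, 0.962)
t=4.500: state=(-0.922, 1.192)
t=4.750: state=(-0.584, 1.538)
t=5.000: state=(-0.139, 2.046)
t=5.250: state=(0.446, 2.618)
t=5.500: state=(1.128, 2.677)
t=5.750: state=(1.691, 1.695)
t=6.000: state=(1.962, 0.538)
t=6.250: state=(2.006, -0.103)
t=6.500: state=(1.940, -0.388)
t=6.750: state=(1.823, -0.535)
t=7.000: state=(1.676, -0.640)
t=7.250: state=(1.503, -0.749)
t=7.320: state=(1.449, -0.783)
largest grid value and its neighbours: y(5.390)=2.77167, y(5.400)=2.77221, y(5.410)=2.77105
parabola through these three points peaks at t≈5.398 with y≈2.77224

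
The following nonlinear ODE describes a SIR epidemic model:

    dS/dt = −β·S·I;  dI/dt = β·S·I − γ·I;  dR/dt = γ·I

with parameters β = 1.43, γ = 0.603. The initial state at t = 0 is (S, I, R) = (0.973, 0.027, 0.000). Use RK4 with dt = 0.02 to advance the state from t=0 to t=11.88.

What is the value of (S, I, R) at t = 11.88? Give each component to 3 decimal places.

(S, I, R) = (0.131, 0.023, 0.846)

t=0.000: state=(0.973, 0.027, 0.000)
step 1 (dt=0.02): k1=(-0.038, 0.021, 0.016), k2=(-0.038, 0.021, 0.016), k3=(-0.038, 0.021, 0.016), k4=(-0.038, 0.022, 0.017); state += dt/6·(k1+2k2+2k3+k4)
t=0.020: state=(0.972, 0.027, 0.000)
t=0.040: state=(0.971, 0.028, 0.001)
t=0.060: state=(0.971, 0.028, 0.001)
continuing one RK4 step at a time; state shown every 25 steps (Δt=0.5):
t=0.500: state=(0.950, 0.040, 0.010)
t=1.000: state=(0.918, 0.057, 0.024)
t=1.500: state=(0.874, 0.081, 0.045)
t=2.000: state=(0.817, 0.109, 0.074)
t=2.500: state=(0.747, 0.141, 0.111)
t=3.000: state=(0.667, 0.174, 0.159)
t=3.500: state=(0.584, 0.201, 0.216)
t=4.000: state=(0.502, 0.219, 0.279)
t=4.500: state=(0.428, 0.226, 0.346)
t=5.000: state=(0.364, 0.221, 0.414)
t=5.500: state=(0.312, 0.209, 0.479)
t=6.000: state=(0.271, 0.190, 0.539)
t=6.500: state=(0.238, 0.168, 0.593)
t=7.000: state=(0.213, 0.146, 0.641)
t=7.500: state=(0.193, 0.125, 0.682)
t=8.000: state=(0.178, 0.106, 0.716)
t=8.500: state=(0.166, 0.088, 0.746)
t=9.000: state=(0.157, 0.073, 0.770)
t=9.500: state=(0.149, 0.061, 0.790)
t=10.000: state=(0.144, 0.050, 0.807)
t=10.500: state=(0.139, 0.041, 0.820)
t=11.000: state=(0.136, 0.033, 0.831)
t=11.500: state=(0.133, 0.027, 0.840)
t=11.880: state=(0.131, 0.023, 0.846)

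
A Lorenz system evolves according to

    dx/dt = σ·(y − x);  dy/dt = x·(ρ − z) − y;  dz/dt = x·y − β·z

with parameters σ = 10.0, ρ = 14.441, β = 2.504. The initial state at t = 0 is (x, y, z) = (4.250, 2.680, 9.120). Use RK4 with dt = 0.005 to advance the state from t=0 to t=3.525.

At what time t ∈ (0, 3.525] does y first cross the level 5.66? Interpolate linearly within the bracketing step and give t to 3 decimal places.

t = 0.153

t=0.000: state=(4.250, 2.680, 9.120)
step 1 (dt=0.005): k1=(-15.700, 19.934, -11.446), k2=(-14.809, 19.796, -11.270), k3=(-14.835, 19.806, -11.267), k4=(-13.968, 19.676, -11.091); state += dt/6·(k1+2k2+2k3+k4)
t=0.005: state=(4.176, 2.779, 9.064)
t=0.010: state=(4.110, 2.877, 9.009)
t=0.015: state=(4.052, 2.974, 8.956)
t=0.150: state=(4.415, 5.592, 8.383)
next step: t=0.155: state=(4.475, 5.699, 8.404) — y has crossed 5.66
linear interpolation between t=0.150 (5.59249) and t=0.155 (5.69867) → t≈0.153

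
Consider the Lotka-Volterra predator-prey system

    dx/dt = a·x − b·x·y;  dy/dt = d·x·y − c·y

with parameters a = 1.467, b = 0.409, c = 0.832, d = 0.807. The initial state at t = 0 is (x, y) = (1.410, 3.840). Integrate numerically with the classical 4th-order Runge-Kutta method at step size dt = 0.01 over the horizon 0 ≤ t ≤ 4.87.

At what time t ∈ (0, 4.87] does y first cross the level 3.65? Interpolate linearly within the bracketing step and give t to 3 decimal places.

t=0.000: state=(1.410, 3.840)
step 1 (dt=0.01): k1=(-0.146, 1.175), k2=(-0.149, 1.174), k3=(-0.149, 1.174), k4=(-0.153, 1.173); state += dt/6·(k1+2k2+2k3+k4)
t=0.010: state=(1.409, 3.852)
t=0.020: state=(1.407, 3.863)
t=0.030: state=(1.405, 3.875)
continuing one RK4 step at a time; state shown every 20 steps (Δt=0.2):
t=0.200: state=(1.368, 4.070)
t=0.400: state=(1.304, 4.276)
t=0.600: state=(1.224, 4.441)
t=0.800: state=(1.136, 4.549)
t=1.000: state=(1.047, 4.593)
t=1.200: state=(0.965, 4.574)
t=1.400: state=(0.892, 4.498)
t=1.600: state=(0.832, 4.377)
t=1.800: state=(0.785, 4.222)
t=2.000: state=(0.751, 4.045)
t=2.200: state=(0.728, 3.859)
t=2.400: state=(0.718, 3.671)
t=2.420: state=(0.717, 3.653)
next step: t=2.430: state=(0.717, 3.644) — y has crossed 3.65
linear interpolation between t=2.420 (3.65278) and t=2.430 (3.64355) → t≈2.423

t = 2.423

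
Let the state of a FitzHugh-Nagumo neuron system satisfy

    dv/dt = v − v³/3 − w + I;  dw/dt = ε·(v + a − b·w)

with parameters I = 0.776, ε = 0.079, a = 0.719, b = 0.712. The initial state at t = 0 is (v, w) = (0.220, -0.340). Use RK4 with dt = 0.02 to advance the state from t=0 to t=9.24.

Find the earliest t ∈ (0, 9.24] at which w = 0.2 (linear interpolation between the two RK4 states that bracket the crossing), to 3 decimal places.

t=0.000: state=(0.220, -0.340)
step 1 (dt=0.02): k1=(1.332, 0.093), k2=(1.344, 0.094), k3=(1.344, 0.094), k4=(1.356, 0.095); state += dt/6·(k1+2k2+2k3+k4)
t=0.020: state=(0.247, -0.338)
t=0.040: state=(0.274, -0.336)
t=0.060: state=(0.302, -0.334)
continuing one RK4 step at a time; state shown every 25 steps (Δt=0.5):
t=0.500: state=(1.011, -0.279)
t=1.000: state=(1.728, -0.189)
t=1.500: state=(1.994, -0.082)
t=2.000: state=(2.030, 0.027)
t=2.500: state=(2.011, 0.133)
t=2.820: state=(1.991, 0.199)
next step: t=2.840: state=(1.990, 0.203) — w has crossed 0.2
linear interpolation between t=2.820 (0.19904) and t=2.840 (0.20310) → t≈2.825

t = 2.825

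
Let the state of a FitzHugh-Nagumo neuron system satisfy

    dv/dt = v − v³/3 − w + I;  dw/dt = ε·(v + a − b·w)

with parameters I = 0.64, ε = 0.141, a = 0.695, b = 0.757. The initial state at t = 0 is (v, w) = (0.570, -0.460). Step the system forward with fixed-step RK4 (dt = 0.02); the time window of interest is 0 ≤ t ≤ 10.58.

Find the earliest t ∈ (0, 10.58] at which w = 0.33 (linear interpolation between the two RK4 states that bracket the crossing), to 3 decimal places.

t = 2.303

t=0.000: state=(0.570, -0.460)
step 1 (dt=0.02): k1=(1.608, 0.227), k2=(1.617, 0.229), k3=(1.617, 0.229), k4=(1.625, 0.232); state += dt/6·(k1+2k2+2k3+k4)
t=0.020: state=(0.602, -0.455)
t=0.040: state=(0.635, -0.451)
t=0.060: state=(0.668, -0.446)
continuing one RK4 step at a time; state shown every 25 steps (Δt=0.5):
t=0.500: state=(1.392, -0.320)
t=1.000: state=(1.869, -0.141)
t=1.500: state=(1.968, 0.047)
t=2.000: state=(1.944, 0.227)
t=2.300: state=(1.913, 0.329)
next step: t=2.320: state=(1.911, 0.336) — w has crossed 0.33
linear interpolation between t=2.300 (0.32896) and t=2.320 (0.33560) → t≈2.303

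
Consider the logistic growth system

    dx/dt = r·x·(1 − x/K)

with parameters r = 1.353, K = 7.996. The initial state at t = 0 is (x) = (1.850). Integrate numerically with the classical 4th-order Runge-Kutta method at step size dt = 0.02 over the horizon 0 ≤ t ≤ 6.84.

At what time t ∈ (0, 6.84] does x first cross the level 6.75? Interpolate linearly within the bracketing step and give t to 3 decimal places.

t=0.000: state=(1.850)
step 1 (dt=0.02): k1=(1.924), k2=(1.938), k3=(1.938), k4=(1.952); state += dt/6·(k1+2k2+2k3+k4)
t=0.020: state=(1.889)
t=0.040: state=(1.928)
t=0.060: state=(1.968)
continuing one RK4 step at a time; state shown every 25 steps (Δt=0.5):
t=0.500: state=(2.974)
t=1.000: state=(4.302)
t=1.500: state=(5.566)
t=2.000: state=(6.544)
t=2.120: state=(6.727)
next step: t=2.140: state=(6.755) — x has crossed 6.75
linear interpolation between t=2.120 (6.72683) and t=2.140 (6.75546) → t≈2.136

t = 2.136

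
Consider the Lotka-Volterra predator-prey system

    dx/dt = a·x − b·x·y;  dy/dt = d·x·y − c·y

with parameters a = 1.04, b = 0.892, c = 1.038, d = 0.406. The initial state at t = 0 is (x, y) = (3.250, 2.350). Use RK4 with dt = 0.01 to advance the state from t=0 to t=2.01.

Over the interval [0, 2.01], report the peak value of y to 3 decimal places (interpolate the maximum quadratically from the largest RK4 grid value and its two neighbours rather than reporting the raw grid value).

max y = 2.421

t=0.000: state=(3.250, 2.350)
step 1 (dt=0.01): k1=(-3.433, 0.662), k2=(-3.424, 0.646), k3=(-3.424, 0.646), k4=(-3.415, 0.631); state += dt/6·(k1+2k2+2k3+k4)
t=0.010: state=(3.216, 2.356)
t=0.020: state=(3.182, 2.363)
t=0.030: state=(3.148, 2.368)
continuing one RK4 step at a time; state shown every 10 steps (Δt=0.1):
t=0.100: state=(2.917, 2.401)
t=0.200: state=(2.610, 2.421)
t=0.300: state=(2.334, 2.412)
t=0.400: state=(2.091, 2.378)
t=0.500: state=(1.881, 2.324)
t=0.600: state=(1.702, 2.252)
t=0.700: state=(1.550, 2.169)
t=0.800: state=(1.423, 2.076)
t=0.900: state=(1.318, 1.979)
t=1.000: state=(1.231, 1.878)
t=1.100: state=(1.161, 1.777)
t=1.200: state=(1.104, 1.677)
t=1.300: state=(1.060, 1.580)
t=1.400: state=(1.026, 1.485)
t=1.500: state=(1.001, 1.395)
t=1.600: state=(0.984, 1.309)
t=1.700: state=(0.975, 1.228)
t=1.800: state=(0.973, 1.152)
t=1.900: state=(0.978, 1.080)
t=2.000: state=(0.988, 1.013)
t=2.010: state=(0.990, 1.007)
largest grid value and its neighbours: y(0.210)=2.42101, y(0.220)=2.42110, y(0.230)=2.42092
parabola through these three points peaks at t≈0.218 with y≈2.42110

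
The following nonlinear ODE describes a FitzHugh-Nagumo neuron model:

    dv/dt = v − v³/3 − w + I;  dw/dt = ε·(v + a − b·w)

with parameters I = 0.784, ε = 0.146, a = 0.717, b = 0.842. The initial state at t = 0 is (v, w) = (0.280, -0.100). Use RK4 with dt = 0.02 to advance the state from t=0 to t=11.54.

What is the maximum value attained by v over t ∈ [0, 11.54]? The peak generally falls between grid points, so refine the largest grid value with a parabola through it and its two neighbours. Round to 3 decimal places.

t=0.000: state=(0.280, -0.100)
step 1 (dt=0.02): k1=(1.157, 0.158), k2=(1.166, 0.159), k3=(1.166, 0.159), k4=(1.175, 0.161); state += dt/6·(k1+2k2+2k3+k4)
t=0.020: state=(0.303, -0.097)
t=0.040: state=(0.327, -0.094)
t=0.060: state=(0.351, -0.090)
continuing one RK4 step at a time; state shown every 25 steps (Δt=0.5):
t=0.500: state=(0.952, -0.000)
t=1.000: state=(1.577, 0.142)
t=1.500: state=(1.844, 0.307)
t=2.000: state=(1.882, 0.473)
t=2.500: state=(1.847, 0.627)
t=3.000: state=(1.793, 0.770)
t=3.500: state=(1.734, 0.899)
t=4.000: state=(1.674, 1.017)
t=4.500: state=(1.612, 1.124)
t=5.000: state=(1.550, 1.219)
t=5.500: state=(1.486, 1.305)
t=6.000: state=(1.421, 1.381)
t=6.500: state=(1.354, 1.447)
t=7.000: state=(1.284, 1.505)
t=7.500: state=(1.211, 1.555)
t=8.000: state=(1.132, 1.596)
t=8.500: state=(1.047, 1.628)
t=9.000: state=(0.951, 1.653)
t=9.500: state=(0.840, 1.669)
t=10.000: state=(0.705, 1.675)
t=10.500: state=(0.531, 1.670)
t=11.000: state=(0.287, 1.650)
t=11.500: state=(-0.079, 1.611)
t=11.540: state=(-0.116, 1.606)
largest grid value and its neighbours: v(1.880)=1.88301, v(1.900)=1.88310, v(1.920)=1.88305
parabola through these three points peaks at t≈1.903 with v≈1.88310

max v = 1.883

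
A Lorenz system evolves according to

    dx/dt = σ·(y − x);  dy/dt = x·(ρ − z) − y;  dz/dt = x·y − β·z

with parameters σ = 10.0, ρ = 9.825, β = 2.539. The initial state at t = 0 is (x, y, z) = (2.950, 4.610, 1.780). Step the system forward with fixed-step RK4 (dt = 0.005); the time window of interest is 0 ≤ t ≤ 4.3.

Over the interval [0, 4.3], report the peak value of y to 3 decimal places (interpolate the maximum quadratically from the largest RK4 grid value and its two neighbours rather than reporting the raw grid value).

t=0.000: state=(2.950, 4.610, 1.780)
step 1 (dt=0.005): k1=(16.600, 19.123, 9.080), k2=(16.663, 19.341, 9.357), k3=(16.667, 19.340, 9.357), k4=(16.734, 19.555, 9.639); state += dt/6·(k1+2k2+2k3+k4)
t=0.005: state=(3.033, 4.707, 1.827)
t=0.010: state=(3.117, 4.806, 1.876)
t=0.015: state=(3.202, 4.906, 1.929)
continuing one RK4 step at a time; state shown every 40 steps (Δt=0.2):
t=0.200: state=(6.897, 8.858, 6.815)
t=0.400: state=(7.287, 5.396, 13.689)
t=0.600: state=(3.153, 1.740, 10.664)
t=0.800: state=(1.895, 1.843, 7.007)
t=1.000: state=(2.454, 3.033, 5.015)
t=1.200: state=(4.222, 5.391, 5.267)
t=1.400: state=(6.464, 7.167, 8.943)
t=1.600: state=(5.893, 4.778, 11.607)
t=1.800: state=(3.748, 3.019, 9.660)
t=2.000: state=(3.193, 3.307, 7.402)
t=2.200: state=(3.981, 4.607, 6.659)
t=2.400: state=(5.362, 5.971, 8.055)
t=2.600: state=(5.765, 5.485, 10.149)
t=2.800: state=(4.677, 4.076, 9.956)
t=3.000: state=(3.913, 3.790, 8.498)
t=3.200: state=(4.132, 4.437, 7.656)
t=3.400: state=(4.905, 5.295, 8.122)
t=3.600: state=(5.349, 5.342, 9.320)
t=3.800: state=(4.926, 4.590, 9.630)
t=4.000: state=(4.362, 4.193, 8.906)
t=4.200: state=(4.327, 4.448, 8.247)
t=4.300: state=(4.497, 4.708, 8.182)
largest grid value and its neighbours: y(0.235)=9.10045, y(0.240)=9.10373, y(0.245)=9.09849
parabola through these three points peaks at t≈0.239 with y≈9.10379

max y = 9.104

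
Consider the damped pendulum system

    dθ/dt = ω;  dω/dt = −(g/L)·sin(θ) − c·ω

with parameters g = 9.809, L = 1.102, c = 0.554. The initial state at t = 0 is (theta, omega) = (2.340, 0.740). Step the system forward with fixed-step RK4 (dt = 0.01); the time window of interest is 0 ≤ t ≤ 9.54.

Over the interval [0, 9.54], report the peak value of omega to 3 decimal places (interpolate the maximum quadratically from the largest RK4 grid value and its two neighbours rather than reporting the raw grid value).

max omega = 3.432

t=0.000: state=(2.340, 0.740)
step 1 (dt=0.01): k1=(0.740, -6.805), k2=(0.706, -6.763), k3=(0.706, -6.764), k4=(0.672, -6.724); state += dt/6·(k1+2k2+2k3+k4)
t=0.010: state=(2.347, 0.672)
t=0.020: state=(2.353, 0.606)
t=0.030: state=(2.359, 0.539)
continuing one RK4 step at a time; state shown every 50 steps (Δt=0.5):
t=0.500: state=(1.928, -2.426)
t=1.000: state=(-0.034, -4.592)
t=1.500: state=(-1.443, -0.572)
t=2.000: state=(-0.710, 3.116)
t=2.500: state=(0.795, 1.882)
t=3.000: state=(0.792, -1.720)
t=3.500: state=(-0.360, -2.037)
t=4.000: state=(-0.685, 0.802)
t=4.500: state=(0.110, 1.758)
t=5.000: state=(0.539, -0.246)
t=5.500: state=(0.023, -1.387)
t=6.000: state=(-0.404, -0.068)
t=6.500: state=(-0.089, 1.041)
t=7.000: state=(0.291, 0.228)
t=7.500: state=(0.115, -0.752)
t=8.000: state=(-0.202, -0.295)
t=8.500: state=(-0.119, 0.523)
t=9.000: state=(0.134, 0.305)
t=9.500: state=(0.111, -0.350)
t=9.540: state=(0.096, -0.379)
largest grid value and its neighbours: omega(2.140)=3.43056, omega(2.150)=3.43172, omega(2.160)=3.42991
parabola through these three points peaks at t≈2.149 with omega≈3.43174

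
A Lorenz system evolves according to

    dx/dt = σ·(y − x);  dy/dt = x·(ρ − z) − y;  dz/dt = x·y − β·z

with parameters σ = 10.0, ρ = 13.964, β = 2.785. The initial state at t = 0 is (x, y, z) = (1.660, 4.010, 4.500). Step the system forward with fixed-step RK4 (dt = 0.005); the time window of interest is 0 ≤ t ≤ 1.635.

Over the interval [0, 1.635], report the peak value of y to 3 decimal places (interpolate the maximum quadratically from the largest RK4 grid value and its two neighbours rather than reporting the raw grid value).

t=0.000: state=(1.660, 4.010, 4.500)
step 1 (dt=0.005): k1=(23.500, 11.700, -5.876), k2=(23.205, 12.252, -5.549), k3=(23.226, 12.242, -5.552), k4=(22.951, 12.787, -5.224); state += dt/6·(k1+2k2+2k3+k4)
t=0.005: state=(1.776, 4.071, 4.472)
t=0.010: state=(1.890, 4.138, 4.448)
t=0.015: state=(2.001, 4.210, 4.427)
continuing one RK4 step at a time; state shown every 20 steps (Δt=0.1):
t=0.100: state=(3.835, 6.132, 4.654)
t=0.200: state=(6.517, 9.555, 7.146)
t=0.300: state=(9.390, 11.577, 13.178)
t=0.400: state=(9.777, 8.124, 18.816)
t=0.500: state=(6.816, 3.280, 18.287)
t=0.600: state=(3.818, 1.592, 14.848)
t=0.700: state=(2.382, 1.632, 11.634)
t=0.800: state=(2.106, 2.225, 9.166)
t=0.900: state=(2.533, 3.256, 7.483)
t=1.000: state=(3.570, 4.940, 6.751)
t=1.100: state=(5.301, 7.377, 7.516)
t=1.200: state=(7.538, 9.726, 10.633)
t=1.300: state=(9.032, 9.478, 15.377)
t=1.400: state=(8.151, 6.128, 17.674)
t=1.500: state=(5.766, 3.421, 16.167)
t=1.600: state=(3.933, 2.681, 13.442)
t=1.635: state=(3.566, 2.715, 12.529)
largest grid value and its neighbours: y(0.290)=11.58706, y(0.295)=11.59018, y(0.300)=11.57732
parabola through these three points peaks at t≈0.293 with y≈11.59092

max y = 11.591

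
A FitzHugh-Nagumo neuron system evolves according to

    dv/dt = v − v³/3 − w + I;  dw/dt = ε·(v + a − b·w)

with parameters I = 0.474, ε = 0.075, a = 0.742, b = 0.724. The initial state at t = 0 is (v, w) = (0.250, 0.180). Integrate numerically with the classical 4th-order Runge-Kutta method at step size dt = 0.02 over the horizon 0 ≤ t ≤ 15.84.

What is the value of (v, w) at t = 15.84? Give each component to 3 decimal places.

t=0.000: state=(0.250, 0.180)
step 1 (dt=0.02): k1=(0.539, 0.065), k2=(0.543, 0.065), k3=(0.543, 0.065), k4=(0.548, 0.065); state += dt/6·(k1+2k2+2k3+k4)
t=0.020: state=(0.261, 0.181)
t=0.040: state=(0.272, 0.183)
t=0.060: state=(0.283, 0.184)
continuing one RK4 step at a time; state shown every 50 steps (Δt=1):
t=1.000: state=(0.999, 0.268)
t=2.000: state=(1.615, 0.408)
t=3.000: state=(1.699, 0.563)
t=4.000: state=(1.644, 0.710)
t=5.000: state=(1.565, 0.844)
t=6.000: state=(1.479, 0.964)
t=7.000: state=(1.385, 1.072)
t=8.000: state=(1.280, 1.167)
t=9.000: state=(1.158, 1.249)
t=10.000: state=(1.006, 1.316)
t=11.000: state=(0.792, 1.367)
t=12.000: state=(0.421, 1.394)
t=13.000: state=(-0.442, 1.378)
t=14.000: state=(-1.763, 1.275)
t=15.000: state=(-1.994, 1.120)
t=15.840: state=(-1.966, 0.994)

(v, w) = (-1.966, 0.994)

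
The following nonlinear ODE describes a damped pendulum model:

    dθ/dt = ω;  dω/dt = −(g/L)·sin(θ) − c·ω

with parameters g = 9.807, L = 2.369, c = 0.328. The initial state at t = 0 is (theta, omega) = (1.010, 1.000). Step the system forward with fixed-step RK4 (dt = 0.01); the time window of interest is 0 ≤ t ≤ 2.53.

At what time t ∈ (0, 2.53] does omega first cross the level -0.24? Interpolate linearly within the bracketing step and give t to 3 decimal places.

t = 0.325

t=0.000: state=(1.010, 1.000)
step 1 (dt=0.01): k1=(1.000, -3.834), k2=(0.981, -3.838), k3=(0.981, -3.838), k4=(0.962, -3.842); state += dt/6·(k1+2k2+2k3+k4)
t=0.010: state=(1.020, 0.962)
t=0.020: state=(1.029, 0.923)
t=0.030: state=(1.038, 0.885)
continuing one RK4 step at a time; state shown every 10 steps (Δt=0.1):
t=0.100: state=(1.091, 0.614)
t=0.200: state=(1.133, 0.228)
t=0.300: state=(1.137, -0.149)
t=0.320: state=(1.133, -0.223)
next step: t=0.330: state=(1.131, -0.259) — omega has crossed -0.24
linear interpolation between t=0.320 (-0.22257) and t=0.330 (-0.25925) → t≈0.325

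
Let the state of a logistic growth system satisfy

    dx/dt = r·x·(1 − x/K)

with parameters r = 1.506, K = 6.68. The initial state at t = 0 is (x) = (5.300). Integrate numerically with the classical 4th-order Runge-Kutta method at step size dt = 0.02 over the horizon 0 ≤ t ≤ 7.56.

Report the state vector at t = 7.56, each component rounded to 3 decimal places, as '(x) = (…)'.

(x) = (6.680)

t=0.000: state=(5.300)
step 1 (dt=0.02): k1=(1.649), k2=(1.634), k3=(1.634), k4=(1.620); state += dt/6·(k1+2k2+2k3+k4)
t=0.020: state=(5.333)
t=0.040: state=(5.365)
t=0.060: state=(5.396)
continuing one RK4 step at a time; state shown every 25 steps (Δt=0.5):
t=0.500: state=(5.950)
t=1.000: state=(6.315)
t=1.500: state=(6.503)
t=2.000: state=(6.596)
t=2.500: state=(6.640)
t=3.000: state=(6.661)
t=3.500: state=(6.671)
t=4.000: state=(6.676)
t=4.500: state=(6.678)
t=5.000: state=(6.679)
t=5.500: state=(6.680)
t=6.000: state=(6.680)
t=6.500: state=(6.680)
t=7.000: state=(6.680)
t=7.500: state=(6.680)
t=7.560: state=(6.680)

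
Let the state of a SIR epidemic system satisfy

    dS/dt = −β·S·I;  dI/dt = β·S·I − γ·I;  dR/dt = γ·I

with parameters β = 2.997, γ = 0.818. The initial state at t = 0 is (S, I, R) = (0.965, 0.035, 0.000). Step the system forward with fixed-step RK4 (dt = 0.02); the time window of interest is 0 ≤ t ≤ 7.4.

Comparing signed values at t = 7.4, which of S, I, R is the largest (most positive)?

t=0.000: state=(0.965, 0.035, 0.000)
step 1 (dt=0.02): k1=(-0.101, 0.073, 0.029), k2=(-0.103, 0.074, 0.029), k3=(-0.103, 0.074, 0.029), k4=(-0.105, 0.075, 0.030); state += dt/6·(k1+2k2+2k3+k4)
t=0.020: state=(0.963, 0.036, 0.001)
t=0.040: state=(0.961, 0.038, 0.001)
t=0.060: state=(0.959, 0.040, 0.002)
continuing one RK4 step at a time; state shown every 25 steps (Δt=0.5):
t=0.500: state=(0.882, 0.094, 0.025)
t=1.000: state=(0.708, 0.207, 0.084)
t=1.500: state=(0.470, 0.334, 0.196)
t=2.000: state=(0.272, 0.382, 0.346)
t=2.500: state=(0.156, 0.347, 0.497)
t=3.000: state=(0.098, 0.277, 0.625)
t=3.500: state=(0.068, 0.208, 0.724)
t=4.000: state=(0.052, 0.151, 0.797)
t=4.500: state=(0.043, 0.108, 0.849)
t=5.000: state=(0.037, 0.076, 0.887)
t=5.500: state=(0.034, 0.053, 0.913)
t=6.000: state=(0.032, 0.037, 0.931)
t=6.500: state=(0.030, 0.026, 0.944)
t=7.000: state=(0.029, 0.018, 0.953)
t=7.400: state=(0.029, 0.013, 0.958)
compare at T: S=0.029, I=0.013, R=0.958

largest component: R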